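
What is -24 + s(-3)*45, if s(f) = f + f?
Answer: -294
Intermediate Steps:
s(f) = 2*f
-24 + s(-3)*45 = -24 + (2*(-3))*45 = -24 - 6*45 = -24 - 270 = -294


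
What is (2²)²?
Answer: 16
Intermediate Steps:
(2²)² = 4² = 16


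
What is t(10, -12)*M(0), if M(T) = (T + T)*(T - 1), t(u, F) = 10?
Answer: 0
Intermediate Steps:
M(T) = 2*T*(-1 + T) (M(T) = (2*T)*(-1 + T) = 2*T*(-1 + T))
t(10, -12)*M(0) = 10*(2*0*(-1 + 0)) = 10*(2*0*(-1)) = 10*0 = 0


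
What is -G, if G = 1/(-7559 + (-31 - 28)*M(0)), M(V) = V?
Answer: 1/7559 ≈ 0.00013229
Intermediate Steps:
G = -1/7559 (G = 1/(-7559 + (-31 - 28)*0) = 1/(-7559 - 59*0) = 1/(-7559 + 0) = 1/(-7559) = -1/7559 ≈ -0.00013229)
-G = -1*(-1/7559) = 1/7559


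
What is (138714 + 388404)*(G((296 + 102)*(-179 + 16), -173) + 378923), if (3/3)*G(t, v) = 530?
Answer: 200016506454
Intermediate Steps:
G(t, v) = 530
(138714 + 388404)*(G((296 + 102)*(-179 + 16), -173) + 378923) = (138714 + 388404)*(530 + 378923) = 527118*379453 = 200016506454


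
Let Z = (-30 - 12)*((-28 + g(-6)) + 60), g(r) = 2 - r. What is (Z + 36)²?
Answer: 2702736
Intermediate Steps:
Z = -1680 (Z = (-30 - 12)*((-28 + (2 - 1*(-6))) + 60) = -42*((-28 + (2 + 6)) + 60) = -42*((-28 + 8) + 60) = -42*(-20 + 60) = -42*40 = -1680)
(Z + 36)² = (-1680 + 36)² = (-1644)² = 2702736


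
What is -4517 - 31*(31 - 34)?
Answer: -4424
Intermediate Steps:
-4517 - 31*(31 - 34) = -4517 - 31*(-3) = -4517 + 93 = -4424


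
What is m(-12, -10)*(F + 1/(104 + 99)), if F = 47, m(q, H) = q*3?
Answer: -343512/203 ≈ -1692.2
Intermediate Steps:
m(q, H) = 3*q
m(-12, -10)*(F + 1/(104 + 99)) = (3*(-12))*(47 + 1/(104 + 99)) = -36*(47 + 1/203) = -36*9542/203 = -343512/203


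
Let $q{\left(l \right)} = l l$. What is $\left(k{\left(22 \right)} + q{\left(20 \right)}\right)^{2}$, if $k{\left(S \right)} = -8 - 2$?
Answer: $152100$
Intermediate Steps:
$k{\left(S \right)} = -10$
$q{\left(l \right)} = l^{2}$
$\left(k{\left(22 \right)} + q{\left(20 \right)}\right)^{2} = \left(-10 + 20^{2}\right)^{2} = \left(-10 + 400\right)^{2} = 390^{2} = 152100$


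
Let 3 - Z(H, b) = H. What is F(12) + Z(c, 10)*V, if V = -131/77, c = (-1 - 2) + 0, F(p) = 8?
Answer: -170/77 ≈ -2.2078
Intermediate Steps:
c = -3 (c = -3 + 0 = -3)
Z(H, b) = 3 - H
V = -131/77 (V = -131*1/77 = -131/77 ≈ -1.7013)
F(12) + Z(c, 10)*V = 8 + (3 - 1*(-3))*(-131/77) = 8 + (3 + 3)*(-131/77) = 8 + 6*(-131/77) = 8 - 786/77 = -170/77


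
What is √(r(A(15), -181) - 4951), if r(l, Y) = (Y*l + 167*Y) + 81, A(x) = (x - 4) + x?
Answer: I*√39803 ≈ 199.51*I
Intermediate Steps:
A(x) = -4 + 2*x (A(x) = (-4 + x) + x = -4 + 2*x)
r(l, Y) = 81 + 167*Y + Y*l (r(l, Y) = (167*Y + Y*l) + 81 = 81 + 167*Y + Y*l)
√(r(A(15), -181) - 4951) = √((81 + 167*(-181) - 181*(-4 + 2*15)) - 4951) = √((81 - 30227 - 181*(-4 + 30)) - 4951) = √((81 - 30227 - 181*26) - 4951) = √((81 - 30227 - 4706) - 4951) = √(-34852 - 4951) = √(-39803) = I*√39803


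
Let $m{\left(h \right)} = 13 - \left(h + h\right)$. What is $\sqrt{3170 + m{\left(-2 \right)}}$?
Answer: $\sqrt{3187} \approx 56.453$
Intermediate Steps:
$m{\left(h \right)} = 13 - 2 h$
$\sqrt{3170 + m{\left(-2 \right)}} = \sqrt{3170 + \left(13 - -4\right)} = \sqrt{3170 + \left(13 + 4\right)} = \sqrt{3170 + 17} = \sqrt{3187}$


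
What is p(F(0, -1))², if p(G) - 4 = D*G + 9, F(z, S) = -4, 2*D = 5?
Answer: 9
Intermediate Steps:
D = 5/2 (D = (½)*5 = 5/2 ≈ 2.5000)
p(G) = 13 + 5*G/2 (p(G) = 4 + (5*G/2 + 9) = 4 + (9 + 5*G/2) = 13 + 5*G/2)
p(F(0, -1))² = (13 + (5/2)*(-4))² = (13 - 10)² = 3² = 9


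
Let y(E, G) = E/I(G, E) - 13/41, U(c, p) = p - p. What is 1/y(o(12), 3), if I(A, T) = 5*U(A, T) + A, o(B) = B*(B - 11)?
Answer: 41/151 ≈ 0.27152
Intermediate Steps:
o(B) = B*(-11 + B)
U(c, p) = 0
I(A, T) = A (I(A, T) = 5*0 + A = 0 + A = A)
y(E, G) = -13/41 + E/G (y(E, G) = E/G - 13/41 = -13/41 + E/G)
1/y(o(12), 3) = 1/(-13/41 + (12*(-11 + 12))/3) = 1/(-13/41 + (12*1)*(⅓)) = 1/(-13/41 + 12*(⅓)) = 1/(-13/41 + 4) = 1/(151/41) = 41/151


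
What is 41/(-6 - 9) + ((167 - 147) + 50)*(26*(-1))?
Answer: -27341/15 ≈ -1822.7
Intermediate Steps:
41/(-6 - 9) + ((167 - 147) + 50)*(26*(-1)) = 41/(-15) + (20 + 50)*(-26) = 41*(-1/15) + 70*(-26) = -41/15 - 1820 = -27341/15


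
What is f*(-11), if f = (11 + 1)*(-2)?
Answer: 264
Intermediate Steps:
f = -24 (f = 12*(-2) = -24)
f*(-11) = -24*(-11) = 264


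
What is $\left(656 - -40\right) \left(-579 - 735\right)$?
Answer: $-914544$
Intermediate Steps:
$\left(656 - -40\right) \left(-579 - 735\right) = \left(656 + 40\right) \left(-1314\right) = 696 \left(-1314\right) = -914544$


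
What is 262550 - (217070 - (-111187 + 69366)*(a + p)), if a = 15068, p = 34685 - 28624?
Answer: -883590429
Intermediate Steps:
p = 6061
262550 - (217070 - (-111187 + 69366)*(a + p)) = 262550 - (217070 - (-111187 + 69366)*(15068 + 6061)) = 262550 - (217070 - (-41821)*21129) = 262550 - (217070 - 1*(-883635909)) = 262550 - (217070 + 883635909) = 262550 - 1*883852979 = 262550 - 883852979 = -883590429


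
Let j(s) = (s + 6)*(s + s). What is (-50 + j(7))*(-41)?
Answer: -5412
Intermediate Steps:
j(s) = 2*s*(6 + s) (j(s) = (6 + s)*(2*s) = 2*s*(6 + s))
(-50 + j(7))*(-41) = (-50 + 2*7*(6 + 7))*(-41) = (-50 + 2*7*13)*(-41) = (-50 + 182)*(-41) = 132*(-41) = -5412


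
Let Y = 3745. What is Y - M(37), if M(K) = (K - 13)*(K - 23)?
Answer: 3409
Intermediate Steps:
M(K) = (-23 + K)*(-13 + K) (M(K) = (-13 + K)*(-23 + K) = (-23 + K)*(-13 + K))
Y - M(37) = 3745 - (299 + 37² - 36*37) = 3745 - (299 + 1369 - 1332) = 3745 - 1*336 = 3745 - 336 = 3409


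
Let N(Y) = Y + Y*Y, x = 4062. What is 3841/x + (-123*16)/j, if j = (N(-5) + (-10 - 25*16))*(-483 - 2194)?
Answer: 667020869/706808310 ≈ 0.94371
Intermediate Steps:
N(Y) = Y + Y²
j = 1044030 (j = (-5*(1 - 5) + (-10 - 25*16))*(-483 - 2194) = (-5*(-4) + (-10 - 400))*(-2677) = (20 - 410)*(-2677) = -390*(-2677) = 1044030)
3841/x + (-123*16)/j = 3841/4062 - 123*16/1044030 = 3841*(1/4062) - 1968*1/1044030 = 3841/4062 - 328/174005 = 667020869/706808310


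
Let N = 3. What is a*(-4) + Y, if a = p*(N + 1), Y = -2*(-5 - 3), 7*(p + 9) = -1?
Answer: 1136/7 ≈ 162.29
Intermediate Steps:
p = -64/7 (p = -9 + (⅐)*(-1) = -9 - ⅐ = -64/7 ≈ -9.1429)
Y = 16 (Y = -2*(-8) = 16)
a = -256/7 (a = -64*(3 + 1)/7 = -64/7*4 = -256/7 ≈ -36.571)
a*(-4) + Y = -256/7*(-4) + 16 = 1024/7 + 16 = 1136/7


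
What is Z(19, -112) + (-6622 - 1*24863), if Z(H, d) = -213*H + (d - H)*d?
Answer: -20860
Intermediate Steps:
Z(H, d) = -213*H + d*(d - H)
Z(19, -112) + (-6622 - 1*24863) = ((-112)² - 213*19 - 1*19*(-112)) + (-6622 - 1*24863) = (12544 - 4047 + 2128) + (-6622 - 24863) = 10625 - 31485 = -20860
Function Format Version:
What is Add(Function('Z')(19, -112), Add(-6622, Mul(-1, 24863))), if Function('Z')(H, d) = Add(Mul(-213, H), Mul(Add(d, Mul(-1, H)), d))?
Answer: -20860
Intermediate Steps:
Function('Z')(H, d) = Add(Mul(-213, H), Mul(d, Add(d, Mul(-1, H))))
Add(Function('Z')(19, -112), Add(-6622, Mul(-1, 24863))) = Add(Add(Pow(-112, 2), Mul(-213, 19), Mul(-1, 19, -112)), Add(-6622, Mul(-1, 24863))) = Add(Add(12544, -4047, 2128), Add(-6622, -24863)) = Add(10625, -31485) = -20860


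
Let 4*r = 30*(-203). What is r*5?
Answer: -15225/2 ≈ -7612.5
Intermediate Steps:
r = -3045/2 (r = (30*(-203))/4 = (¼)*(-6090) = -3045/2 ≈ -1522.5)
r*5 = -3045/2*5 = -15225/2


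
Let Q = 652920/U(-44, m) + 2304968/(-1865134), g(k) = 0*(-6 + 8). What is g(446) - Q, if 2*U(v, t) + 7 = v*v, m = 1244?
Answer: -405186716548/599640581 ≈ -675.72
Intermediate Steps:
U(v, t) = -7/2 + v**2/2 (U(v, t) = -7/2 + (v*v)/2 = -7/2 + v**2/2)
g(k) = 0 (g(k) = 0*2 = 0)
Q = 405186716548/599640581 (Q = 652920/(-7/2 + (1/2)*(-44)**2) + 2304968/(-1865134) = 652920/(-7/2 + (1/2)*1936) + 2304968*(-1/1865134) = 652920/(-7/2 + 968) - 1152484/932567 = 652920/(1929/2) - 1152484/932567 = 652920*(2/1929) - 1152484/932567 = 435280/643 - 1152484/932567 = 405186716548/599640581 ≈ 675.72)
g(446) - Q = 0 - 1*405186716548/599640581 = 0 - 405186716548/599640581 = -405186716548/599640581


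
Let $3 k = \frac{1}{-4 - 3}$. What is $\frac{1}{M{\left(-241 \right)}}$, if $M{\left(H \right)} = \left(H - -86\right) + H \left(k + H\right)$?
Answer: $\frac{21}{1216687} \approx 1.726 \cdot 10^{-5}$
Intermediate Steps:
$k = - \frac{1}{21}$ ($k = \frac{1}{3 \left(-4 - 3\right)} = \frac{1}{3 \left(-7\right)} = \frac{1}{3} \left(- \frac{1}{7}\right) = - \frac{1}{21} \approx -0.047619$)
$M{\left(H \right)} = 86 + H + H \left(- \frac{1}{21} + H\right)$ ($M{\left(H \right)} = \left(H - -86\right) + H \left(- \frac{1}{21} + H\right) = \left(H + 86\right) + H \left(- \frac{1}{21} + H\right) = \left(86 + H\right) + H \left(- \frac{1}{21} + H\right) = 86 + H + H \left(- \frac{1}{21} + H\right)$)
$\frac{1}{M{\left(-241 \right)}} = \frac{1}{86 + \left(-241\right)^{2} + \frac{20}{21} \left(-241\right)} = \frac{1}{86 + 58081 - \frac{4820}{21}} = \frac{1}{\frac{1216687}{21}} = \frac{21}{1216687}$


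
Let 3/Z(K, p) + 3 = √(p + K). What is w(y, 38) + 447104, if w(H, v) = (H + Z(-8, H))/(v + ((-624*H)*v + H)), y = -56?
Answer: 43339284937471/96933342 - 4*I/16155557 ≈ 4.471e+5 - 2.4759e-7*I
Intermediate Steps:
Z(K, p) = 3/(-3 + √(K + p)) (Z(K, p) = 3/(-3 + √(p + K)) = 3/(-3 + √(K + p)))
w(H, v) = (H + 3/(-3 + √(-8 + H)))/(H + v - 624*H*v) (w(H, v) = (H + 3/(-3 + √(-8 + H)))/(v + ((-624*H)*v + H)) = (H + 3/(-3 + √(-8 + H)))/(v + (-624*H*v + H)) = (H + 3/(-3 + √(-8 + H)))/(v + (H - 624*H*v)) = (H + 3/(-3 + √(-8 + H)))/(H + v - 624*H*v))
w(y, 38) + 447104 = (3 - 56*(-3 + √(-8 - 56)))/((-3 + √(-8 - 56))*(-56 + 38 - 624*(-56)*38)) + 447104 = (3 - 56*(-3 + √(-64)))/((-3 + √(-64))*(-56 + 38 + 1327872)) + 447104 = (3 - 56*(-3 + 8*I))/(-3 + 8*I*1327854) + 447104 = ((-3 - 8*I)/73)*(1/1327854)*(3 + (168 - 448*I)) + 447104 = ((-3 - 8*I)/73)*(1/1327854)*(171 - 448*I) + 447104 = (-3 - 8*I)*(171 - 448*I)/96933342 + 447104 = 447104 + (-3 - 8*I)*(171 - 448*I)/96933342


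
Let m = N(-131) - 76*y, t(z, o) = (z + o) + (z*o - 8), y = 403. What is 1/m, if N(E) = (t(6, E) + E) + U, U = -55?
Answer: -1/31733 ≈ -3.1513e-5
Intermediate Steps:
t(z, o) = -8 + o + z + o*z (t(z, o) = (o + z) + (o*z - 8) = (o + z) + (-8 + o*z) = -8 + o + z + o*z)
N(E) = -57 + 8*E (N(E) = ((-8 + E + 6 + E*6) + E) - 55 = ((-8 + E + 6 + 6*E) + E) - 55 = ((-2 + 7*E) + E) - 55 = (-2 + 8*E) - 55 = -57 + 8*E)
m = -31733 (m = (-57 + 8*(-131)) - 76*403 = (-57 - 1048) - 30628 = -1105 - 30628 = -31733)
1/m = 1/(-31733) = -1/31733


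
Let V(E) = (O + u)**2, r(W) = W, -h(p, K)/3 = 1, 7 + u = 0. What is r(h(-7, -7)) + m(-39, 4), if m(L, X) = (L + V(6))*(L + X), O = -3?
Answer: -2138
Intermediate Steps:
u = -7 (u = -7 + 0 = -7)
h(p, K) = -3 (h(p, K) = -3*1 = -3)
V(E) = 100 (V(E) = (-3 - 7)**2 = (-10)**2 = 100)
m(L, X) = (100 + L)*(L + X) (m(L, X) = (L + 100)*(L + X) = (100 + L)*(L + X))
r(h(-7, -7)) + m(-39, 4) = -3 + ((-39)**2 + 100*(-39) + 100*4 - 39*4) = -3 + (1521 - 3900 + 400 - 156) = -3 - 2135 = -2138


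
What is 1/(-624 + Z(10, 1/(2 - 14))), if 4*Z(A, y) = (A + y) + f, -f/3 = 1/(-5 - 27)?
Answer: -384/238655 ≈ -0.0016090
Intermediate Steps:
f = 3/32 (f = -3/(-5 - 27) = -3/(-32) = -3*(-1/32) = 3/32 ≈ 0.093750)
Z(A, y) = 3/128 + A/4 + y/4 (Z(A, y) = ((A + y) + 3/32)/4 = (3/32 + A + y)/4 = 3/128 + A/4 + y/4)
1/(-624 + Z(10, 1/(2 - 14))) = 1/(-624 + (3/128 + (¼)*10 + 1/(4*(2 - 14)))) = 1/(-624 + (3/128 + 5/2 + (¼)/(-12))) = 1/(-624 + (3/128 + 5/2 + (¼)*(-1/12))) = 1/(-624 + (3/128 + 5/2 - 1/48)) = 1/(-624 + 961/384) = 1/(-238655/384) = -384/238655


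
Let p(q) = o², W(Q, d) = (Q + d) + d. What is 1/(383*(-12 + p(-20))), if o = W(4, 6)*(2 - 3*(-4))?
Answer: 1/19212812 ≈ 5.2049e-8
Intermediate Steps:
W(Q, d) = Q + 2*d
o = 224 (o = (4 + 2*6)*(2 - 3*(-4)) = (4 + 12)*(2 + 12) = 16*14 = 224)
p(q) = 50176 (p(q) = 224² = 50176)
1/(383*(-12 + p(-20))) = 1/(383*(-12 + 50176)) = 1/(383*50164) = 1/19212812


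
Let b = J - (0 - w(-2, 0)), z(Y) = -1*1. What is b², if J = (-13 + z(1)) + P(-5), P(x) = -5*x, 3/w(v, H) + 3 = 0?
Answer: 100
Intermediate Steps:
w(v, H) = -1 (w(v, H) = 3/(-3 + 0) = 3/(-3) = 3*(-⅓) = -1)
z(Y) = -1
J = 11 (J = (-13 - 1) - 5*(-5) = -14 + 25 = 11)
b = 10 (b = 11 - (0 - 1*(-1)) = 11 - (0 + 1) = 11 - 1*1 = 11 - 1 = 10)
b² = 10² = 100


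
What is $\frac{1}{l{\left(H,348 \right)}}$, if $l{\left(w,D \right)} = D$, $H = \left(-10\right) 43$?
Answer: $\frac{1}{348} \approx 0.0028736$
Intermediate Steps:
$H = -430$
$\frac{1}{l{\left(H,348 \right)}} = \frac{1}{348}$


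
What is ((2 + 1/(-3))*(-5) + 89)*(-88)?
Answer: -21296/3 ≈ -7098.7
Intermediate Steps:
((2 + 1/(-3))*(-5) + 89)*(-88) = ((2 + 1*(-⅓))*(-5) + 89)*(-88) = ((2 - ⅓)*(-5) + 89)*(-88) = ((5/3)*(-5) + 89)*(-88) = (-25/3 + 89)*(-88) = (242/3)*(-88) = -21296/3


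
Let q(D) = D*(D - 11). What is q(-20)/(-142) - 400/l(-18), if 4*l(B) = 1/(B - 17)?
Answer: 3975690/71 ≈ 55996.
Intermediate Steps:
q(D) = D*(-11 + D)
l(B) = 1/(4*(-17 + B)) (l(B) = 1/(4*(B - 17)) = 1/(4*(-17 + B)))
q(-20)/(-142) - 400/l(-18) = -20*(-11 - 20)/(-142) - 400/(1/(4*(-17 - 18))) = -20*(-31)*(-1/142) - 400/((¼)/(-35)) = 620*(-1/142) - 400/((¼)*(-1/35)) = -310/71 - 400/(-1/140) = -310/71 - 400*(-140) = -310/71 + 56000 = 3975690/71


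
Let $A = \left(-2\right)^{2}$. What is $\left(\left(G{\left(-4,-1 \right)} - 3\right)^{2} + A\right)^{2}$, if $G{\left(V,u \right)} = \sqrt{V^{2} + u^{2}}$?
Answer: $1512 - 360 \sqrt{17} \approx 27.682$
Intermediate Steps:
$A = 4$
$\left(\left(G{\left(-4,-1 \right)} - 3\right)^{2} + A\right)^{2} = \left(\left(\sqrt{\left(-4\right)^{2} + \left(-1\right)^{2}} - 3\right)^{2} + 4\right)^{2} = \left(\left(\sqrt{16 + 1} - 3\right)^{2} + 4\right)^{2} = \left(\left(\sqrt{17} - 3\right)^{2} + 4\right)^{2} = \left(\left(-3 + \sqrt{17}\right)^{2} + 4\right)^{2} = \left(4 + \left(-3 + \sqrt{17}\right)^{2}\right)^{2}$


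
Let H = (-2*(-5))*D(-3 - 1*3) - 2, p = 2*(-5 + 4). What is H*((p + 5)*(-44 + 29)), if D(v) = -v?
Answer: -2610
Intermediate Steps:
p = -2 (p = 2*(-1) = -2)
H = 58 (H = (-2*(-5))*(-(-3 - 1*3)) - 2 = 10*(-(-3 - 3)) - 2 = 10*(-1*(-6)) - 2 = 10*6 - 2 = 60 - 2 = 58)
H*((p + 5)*(-44 + 29)) = 58*((-2 + 5)*(-44 + 29)) = 58*(3*(-15)) = 58*(-45) = -2610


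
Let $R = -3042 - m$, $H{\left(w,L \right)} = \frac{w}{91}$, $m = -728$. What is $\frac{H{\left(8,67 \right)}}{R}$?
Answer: $- \frac{4}{105287} \approx -3.7991 \cdot 10^{-5}$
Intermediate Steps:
$H{\left(w,L \right)} = \frac{w}{91}$ ($H{\left(w,L \right)} = w \frac{1}{91} = \frac{w}{91}$)
$R = -2314$ ($R = -3042 - -728 = -3042 + 728 = -2314$)
$\frac{H{\left(8,67 \right)}}{R} = \frac{\frac{1}{91} \cdot 8}{-2314} = \frac{8}{91} \left(- \frac{1}{2314}\right) = - \frac{4}{105287}$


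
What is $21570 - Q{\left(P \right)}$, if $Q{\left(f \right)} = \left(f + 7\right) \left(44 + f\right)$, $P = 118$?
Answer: $1320$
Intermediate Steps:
$Q{\left(f \right)} = \left(7 + f\right) \left(44 + f\right)$
$21570 - Q{\left(P \right)} = 21570 - \left(308 + 118^{2} + 51 \cdot 118\right) = 21570 - \left(308 + 13924 + 6018\right) = 21570 - 20250 = 1320$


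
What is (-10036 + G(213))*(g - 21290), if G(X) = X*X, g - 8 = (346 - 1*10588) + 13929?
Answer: -621684135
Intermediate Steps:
g = 3695 (g = 8 + ((346 - 1*10588) + 13929) = 8 + ((346 - 10588) + 13929) = 8 + (-10242 + 13929) = 8 + 3687 = 3695)
G(X) = X²
(-10036 + G(213))*(g - 21290) = (-10036 + 213²)*(3695 - 21290) = (-10036 + 45369)*(-17595) = 35333*(-17595) = -621684135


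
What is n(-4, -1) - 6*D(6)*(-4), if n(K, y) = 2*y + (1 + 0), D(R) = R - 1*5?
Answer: 23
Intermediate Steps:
D(R) = -5 + R (D(R) = R - 5 = -5 + R)
n(K, y) = 1 + 2*y (n(K, y) = 2*y + 1 = 1 + 2*y)
n(-4, -1) - 6*D(6)*(-4) = (1 + 2*(-1)) - 6*(-5 + 6)*(-4) = (1 - 2) - 6*(-4) = -1 - 6*(-4) = -1 + 24 = 23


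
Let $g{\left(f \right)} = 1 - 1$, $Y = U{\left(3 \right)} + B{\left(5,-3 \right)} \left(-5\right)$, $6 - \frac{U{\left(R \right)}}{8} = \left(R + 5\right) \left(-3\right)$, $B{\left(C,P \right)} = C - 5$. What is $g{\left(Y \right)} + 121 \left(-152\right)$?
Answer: $-18392$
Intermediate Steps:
$B{\left(C,P \right)} = -5 + C$
$U{\left(R \right)} = 168 + 24 R$ ($U{\left(R \right)} = 48 - 8 \left(R + 5\right) \left(-3\right) = 48 - 8 \left(5 + R\right) \left(-3\right) = 48 - 8 \left(-15 - 3 R\right) = 48 + \left(120 + 24 R\right) = 168 + 24 R$)
$Y = 240$ ($Y = \left(168 + 24 \cdot 3\right) + \left(-5 + 5\right) \left(-5\right) = \left(168 + 72\right) + 0 \left(-5\right) = 240 + 0 = 240$)
$g{\left(f \right)} = 0$ ($g{\left(f \right)} = 1 - 1 = 0$)
$g{\left(Y \right)} + 121 \left(-152\right) = 0 + 121 \left(-152\right) = 0 - 18392 = -18392$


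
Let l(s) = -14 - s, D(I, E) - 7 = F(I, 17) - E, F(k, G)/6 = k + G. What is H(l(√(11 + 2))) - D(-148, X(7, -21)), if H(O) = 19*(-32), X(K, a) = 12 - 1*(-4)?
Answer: 187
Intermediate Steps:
F(k, G) = 6*G + 6*k (F(k, G) = 6*(k + G) = 6*(G + k) = 6*G + 6*k)
X(K, a) = 16 (X(K, a) = 12 + 4 = 16)
D(I, E) = 109 - E + 6*I (D(I, E) = 7 + ((6*17 + 6*I) - E) = 7 + ((102 + 6*I) - E) = 7 + (102 - E + 6*I) = 109 - E + 6*I)
H(O) = -608
H(l(√(11 + 2))) - D(-148, X(7, -21)) = -608 - (109 - 1*16 + 6*(-148)) = -608 - (109 - 16 - 888) = -608 - 1*(-795) = -608 + 795 = 187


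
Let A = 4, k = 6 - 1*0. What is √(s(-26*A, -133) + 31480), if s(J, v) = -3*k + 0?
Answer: √31462 ≈ 177.38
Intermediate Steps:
k = 6 (k = 6 + 0 = 6)
s(J, v) = -18 (s(J, v) = -3*6 + 0 = -18 + 0 = -18)
√(s(-26*A, -133) + 31480) = √(-18 + 31480) = √31462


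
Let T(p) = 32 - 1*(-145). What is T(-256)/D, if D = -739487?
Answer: -177/739487 ≈ -0.00023936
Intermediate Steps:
T(p) = 177 (T(p) = 32 + 145 = 177)
T(-256)/D = 177/(-739487) = 177*(-1/739487) = -177/739487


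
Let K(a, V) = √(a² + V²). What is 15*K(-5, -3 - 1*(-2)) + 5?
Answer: 5 + 15*√26 ≈ 81.485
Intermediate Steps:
K(a, V) = √(V² + a²)
15*K(-5, -3 - 1*(-2)) + 5 = 15*√((-3 - 1*(-2))² + (-5)²) + 5 = 15*√((-3 + 2)² + 25) + 5 = 15*√((-1)² + 25) + 5 = 15*√(1 + 25) + 5 = 15*√26 + 5 = 5 + 15*√26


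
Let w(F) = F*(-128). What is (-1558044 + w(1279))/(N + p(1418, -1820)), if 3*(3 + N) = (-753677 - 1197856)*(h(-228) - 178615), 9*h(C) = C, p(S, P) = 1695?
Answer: -1721756/116207503569 ≈ -1.4816e-5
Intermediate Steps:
w(F) = -128*F
h(C) = C/9
N = 116207501874 (N = -3 + ((-753677 - 1197856)*((1/9)*(-228) - 178615))/3 = -3 + (-1951533*(-76/3 - 178615))/3 = -3 + (-1951533*(-535921/3))/3 = -3 + (1/3)*348622505631 = -3 + 116207501877 = 116207501874)
(-1558044 + w(1279))/(N + p(1418, -1820)) = (-1558044 - 128*1279)/(116207501874 + 1695) = (-1558044 - 163712)/116207503569 = -1721756*1/116207503569 = -1721756/116207503569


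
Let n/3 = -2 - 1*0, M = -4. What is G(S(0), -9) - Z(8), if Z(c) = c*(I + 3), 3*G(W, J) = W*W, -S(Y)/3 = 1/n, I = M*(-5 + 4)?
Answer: -671/12 ≈ -55.917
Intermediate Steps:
I = 4 (I = -4*(-5 + 4) = -4*(-1) = 4)
n = -6 (n = 3*(-2 - 1*0) = 3*(-2 + 0) = 3*(-2) = -6)
S(Y) = ½ (S(Y) = -3/(-6) = -3*(-⅙) = ½)
G(W, J) = W²/3 (G(W, J) = (W*W)/3 = W²/3)
Z(c) = 7*c (Z(c) = c*(4 + 3) = c*7 = 7*c)
G(S(0), -9) - Z(8) = (½)²/3 - 7*8 = (⅓)*(¼) - 1*56 = 1/12 - 56 = -671/12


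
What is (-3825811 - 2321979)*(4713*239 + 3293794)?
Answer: -27174467505790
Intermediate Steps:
(-3825811 - 2321979)*(4713*239 + 3293794) = -6147790*(1126407 + 3293794) = -6147790*4420201 = -27174467505790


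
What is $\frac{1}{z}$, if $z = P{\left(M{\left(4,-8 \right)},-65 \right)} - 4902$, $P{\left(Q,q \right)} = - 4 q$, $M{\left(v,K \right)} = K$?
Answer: $- \frac{1}{4642} \approx -0.00021542$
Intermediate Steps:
$z = -4642$ ($z = \left(-4\right) \left(-65\right) - 4902 = 260 - 4902 = -4642$)
$\frac{1}{z} = \frac{1}{-4642} = - \frac{1}{4642}$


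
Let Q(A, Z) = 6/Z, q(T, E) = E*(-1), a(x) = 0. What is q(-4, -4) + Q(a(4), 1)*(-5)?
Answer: -26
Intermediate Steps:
q(T, E) = -E
q(-4, -4) + Q(a(4), 1)*(-5) = -1*(-4) + (6/1)*(-5) = 4 + (6*1)*(-5) = 4 + 6*(-5) = 4 - 30 = -26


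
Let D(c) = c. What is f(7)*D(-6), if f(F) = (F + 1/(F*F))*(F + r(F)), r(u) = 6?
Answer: -26832/49 ≈ -547.59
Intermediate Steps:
f(F) = (6 + F)*(F + F**(-2)) (f(F) = (F + 1/(F*F))*(F + 6) = (F + F**(-2))*(6 + F) = (6 + F)*(F + F**(-2)))
f(7)*D(-6) = ((6 + 7 + 7**3*(6 + 7))/7**2)*(-6) = ((6 + 7 + 343*13)/49)*(-6) = ((6 + 7 + 4459)/49)*(-6) = ((1/49)*4472)*(-6) = (4472/49)*(-6) = -26832/49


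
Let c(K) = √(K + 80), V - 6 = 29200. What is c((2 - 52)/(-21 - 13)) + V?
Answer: 29206 + √23545/17 ≈ 29215.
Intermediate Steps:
V = 29206 (V = 6 + 29200 = 29206)
c(K) = √(80 + K)
c((2 - 52)/(-21 - 13)) + V = √(80 + (2 - 52)/(-21 - 13)) + 29206 = √(80 - 50/(-34)) + 29206 = √(80 - 50*(-1/34)) + 29206 = √(80 + 25/17) + 29206 = √(1385/17) + 29206 = √23545/17 + 29206 = 29206 + √23545/17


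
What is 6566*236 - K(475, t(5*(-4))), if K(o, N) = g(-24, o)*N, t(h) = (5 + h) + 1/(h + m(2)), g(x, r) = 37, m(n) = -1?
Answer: 32552788/21 ≈ 1.5501e+6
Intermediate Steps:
t(h) = 5 + h + 1/(-1 + h) (t(h) = (5 + h) + 1/(h - 1) = (5 + h) + 1/(-1 + h) = 5 + h + 1/(-1 + h))
K(o, N) = 37*N
6566*236 - K(475, t(5*(-4))) = 6566*236 - 37*(-4 + (5*(-4))² + 4*(5*(-4)))/(-1 + 5*(-4)) = 1549576 - 37*(-4 + (-20)² + 4*(-20))/(-1 - 20) = 1549576 - 37*(-4 + 400 - 80)/(-21) = 1549576 - 37*(-1/21*316) = 1549576 - 37*(-316)/21 = 1549576 - 1*(-11692/21) = 1549576 + 11692/21 = 32552788/21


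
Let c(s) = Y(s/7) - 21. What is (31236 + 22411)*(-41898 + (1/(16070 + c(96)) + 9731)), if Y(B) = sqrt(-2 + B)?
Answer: -3111357917121453604/1802992725 - 53647*sqrt(574)/1802992725 ≈ -1.7257e+9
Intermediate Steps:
c(s) = -21 + sqrt(-2 + s/7) (c(s) = sqrt(-2 + s/7) - 21 = -21 + sqrt(-2 + s/7))
(31236 + 22411)*(-41898 + (1/(16070 + c(96)) + 9731)) = (31236 + 22411)*(-41898 + (1/(16070 + (-21 + sqrt(-98 + 7*96)/7)) + 9731)) = 53647*(-41898 + (1/(16070 + (-21 + sqrt(-98 + 672)/7)) + 9731)) = 53647*(-41898 + (1/(16070 + (-21 + sqrt(574)/7)) + 9731)) = 53647*(-41898 + (1/(16049 + sqrt(574)/7) + 9731)) = 53647*(-41898 + (9731 + 1/(16049 + sqrt(574)/7))) = 53647*(-32167 + 1/(16049 + sqrt(574)/7)) = -1725663049 + 53647/(16049 + sqrt(574)/7)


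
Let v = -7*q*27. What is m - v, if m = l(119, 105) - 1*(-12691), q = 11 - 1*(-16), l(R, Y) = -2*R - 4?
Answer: 17552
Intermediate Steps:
l(R, Y) = -4 - 2*R
q = 27 (q = 11 + 16 = 27)
m = 12449 (m = (-4 - 2*119) - 1*(-12691) = (-4 - 238) + 12691 = -242 + 12691 = 12449)
v = -5103 (v = -7*27*27 = -189*27 = -5103)
m - v = 12449 - 1*(-5103) = 12449 + 5103 = 17552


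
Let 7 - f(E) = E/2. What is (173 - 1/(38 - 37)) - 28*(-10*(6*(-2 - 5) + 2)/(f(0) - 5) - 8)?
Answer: -5204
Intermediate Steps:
f(E) = 7 - E/2
(173 - 1/(38 - 37)) - 28*(-10*(6*(-2 - 5) + 2)/(f(0) - 5) - 8) = (173 - 1/(38 - 37)) - 28*(-10*(6*(-2 - 5) + 2)/((7 - 1/2*0) - 5) - 8) = (173 - 1/1) - 28*(-10*(6*(-7) + 2)/((7 + 0) - 5) - 8) = (173 - 1*1) - 28*(-10*(-42 + 2)/(7 - 5) - 8) = (173 - 1) - 28*(-(-400)/2 - 8) = 172 - 28*(-(-400)/2 - 8) = 172 - 28*(-10*(-20) - 8) = 172 - 28*(200 - 8) = 172 - 28*192 = 172 - 5376 = -5204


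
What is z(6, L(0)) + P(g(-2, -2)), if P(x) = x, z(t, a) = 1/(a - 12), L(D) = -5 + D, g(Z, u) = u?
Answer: -35/17 ≈ -2.0588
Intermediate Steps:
z(t, a) = 1/(-12 + a)
z(6, L(0)) + P(g(-2, -2)) = 1/(-12 + (-5 + 0)) - 2 = 1/(-12 - 5) - 2 = 1/(-17) - 2 = -1/17 - 2 = -35/17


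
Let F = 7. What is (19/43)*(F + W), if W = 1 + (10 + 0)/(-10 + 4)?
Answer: 361/129 ≈ 2.7985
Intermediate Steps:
W = -2/3 (W = 1 + 10/(-6) = 1 + 10*(-1/6) = 1 - 5/3 = -2/3 ≈ -0.66667)
(19/43)*(F + W) = (19/43)*(7 - 2/3) = (19*(1/43))*(19/3) = (19/43)*(19/3) = 361/129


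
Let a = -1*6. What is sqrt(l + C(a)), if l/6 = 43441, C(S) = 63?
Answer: 43*sqrt(141) ≈ 510.60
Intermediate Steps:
a = -6
l = 260646 (l = 6*43441 = 260646)
sqrt(l + C(a)) = sqrt(260646 + 63) = sqrt(260709) = 43*sqrt(141)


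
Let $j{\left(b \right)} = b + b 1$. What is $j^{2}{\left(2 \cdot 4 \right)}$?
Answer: $256$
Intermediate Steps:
$j{\left(b \right)} = 2 b$ ($j{\left(b \right)} = b + b = 2 b$)
$j^{2}{\left(2 \cdot 4 \right)} = \left(2 \cdot 2 \cdot 4\right)^{2} = \left(2 \cdot 8\right)^{2} = 16^{2} = 256$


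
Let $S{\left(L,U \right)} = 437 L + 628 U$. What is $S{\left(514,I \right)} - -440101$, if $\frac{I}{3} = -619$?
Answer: $-501477$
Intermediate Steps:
$I = -1857$ ($I = 3 \left(-619\right) = -1857$)
$S{\left(514,I \right)} - -440101 = \left(437 \cdot 514 + 628 \left(-1857\right)\right) - -440101 = \left(224618 - 1166196\right) + 440101 = -941578 + 440101 = -501477$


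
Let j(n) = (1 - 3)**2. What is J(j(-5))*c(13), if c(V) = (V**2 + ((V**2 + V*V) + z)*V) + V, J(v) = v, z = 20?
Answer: 19344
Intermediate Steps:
j(n) = 4 (j(n) = (-2)**2 = 4)
c(V) = V + V**2 + V*(20 + 2*V**2) (c(V) = (V**2 + ((V**2 + V*V) + 20)*V) + V = (V**2 + ((V**2 + V**2) + 20)*V) + V = (V**2 + (2*V**2 + 20)*V) + V = (V**2 + (20 + 2*V**2)*V) + V = (V**2 + V*(20 + 2*V**2)) + V = V + V**2 + V*(20 + 2*V**2))
J(j(-5))*c(13) = 4*(13*(21 + 13 + 2*13**2)) = 4*(13*(21 + 13 + 2*169)) = 4*(13*(21 + 13 + 338)) = 4*(13*372) = 4*4836 = 19344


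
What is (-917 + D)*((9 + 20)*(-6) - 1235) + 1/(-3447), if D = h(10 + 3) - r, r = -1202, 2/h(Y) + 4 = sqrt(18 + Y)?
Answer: -6933924308/17235 - 2818*sqrt(31)/15 ≈ -4.0336e+5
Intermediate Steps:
h(Y) = 2/(-4 + sqrt(18 + Y))
D = 1202 + 2/(-4 + sqrt(31)) (D = 2/(-4 + sqrt(18 + (10 + 3))) - 1*(-1202) = 2/(-4 + sqrt(18 + 13)) + 1202 = 2/(-4 + sqrt(31)) + 1202 = 1202 + 2/(-4 + sqrt(31)) ≈ 1203.3)
(-917 + D)*((9 + 20)*(-6) - 1235) + 1/(-3447) = (-917 + (18038/15 + 2*sqrt(31)/15))*((9 + 20)*(-6) - 1235) + 1/(-3447) = (4283/15 + 2*sqrt(31)/15)*(29*(-6) - 1235) - 1/3447 = (4283/15 + 2*sqrt(31)/15)*(-174 - 1235) - 1/3447 = (4283/15 + 2*sqrt(31)/15)*(-1409) - 1/3447 = (-6034747/15 - 2818*sqrt(31)/15) - 1/3447 = -6933924308/17235 - 2818*sqrt(31)/15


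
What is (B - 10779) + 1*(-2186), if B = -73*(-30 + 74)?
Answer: -16177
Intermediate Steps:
B = -3212 (B = -73*44 = -3212)
(B - 10779) + 1*(-2186) = (-3212 - 10779) + 1*(-2186) = -13991 - 2186 = -16177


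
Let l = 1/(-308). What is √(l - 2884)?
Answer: 3*I*√7599669/154 ≈ 53.703*I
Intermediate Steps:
l = -1/308 ≈ -0.0032468
√(l - 2884) = √(-1/308 - 2884) = √(-888273/308) = 3*I*√7599669/154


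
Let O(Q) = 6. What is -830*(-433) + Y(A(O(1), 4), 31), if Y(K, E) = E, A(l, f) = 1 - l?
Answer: 359421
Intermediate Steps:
-830*(-433) + Y(A(O(1), 4), 31) = -830*(-433) + 31 = 359390 + 31 = 359421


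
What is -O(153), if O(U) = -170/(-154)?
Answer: -85/77 ≈ -1.1039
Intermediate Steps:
O(U) = 85/77 (O(U) = -170*(-1/154) = 85/77)
-O(153) = -1*85/77 = -85/77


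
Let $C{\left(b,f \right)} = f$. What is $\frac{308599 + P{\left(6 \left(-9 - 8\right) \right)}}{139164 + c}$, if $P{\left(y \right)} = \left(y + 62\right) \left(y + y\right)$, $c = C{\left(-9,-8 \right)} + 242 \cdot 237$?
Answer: $\frac{316759}{196510} \approx 1.6119$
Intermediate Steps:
$c = 57346$ ($c = -8 + 242 \cdot 237 = -8 + 57354 = 57346$)
$P{\left(y \right)} = 2 y \left(62 + y\right)$ ($P{\left(y \right)} = \left(62 + y\right) 2 y = 2 y \left(62 + y\right)$)
$\frac{308599 + P{\left(6 \left(-9 - 8\right) \right)}}{139164 + c} = \frac{308599 + 2 \cdot 6 \left(-9 - 8\right) \left(62 + 6 \left(-9 - 8\right)\right)}{139164 + 57346} = \frac{308599 + 2 \cdot 6 \left(-9 - 8\right) \left(62 + 6 \left(-9 - 8\right)\right)}{196510} = \left(308599 + 2 \cdot 6 \left(-9 - 8\right) \left(62 + 6 \left(-9 - 8\right)\right)\right) \frac{1}{196510} = \left(308599 + 2 \cdot 6 \left(-17\right) \left(62 + 6 \left(-17\right)\right)\right) \frac{1}{196510} = \left(308599 + 2 \left(-102\right) \left(62 - 102\right)\right) \frac{1}{196510} = \left(308599 + 2 \left(-102\right) \left(-40\right)\right) \frac{1}{196510} = \left(308599 + 8160\right) \frac{1}{196510} = 316759 \cdot \frac{1}{196510} = \frac{316759}{196510}$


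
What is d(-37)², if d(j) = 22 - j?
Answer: 3481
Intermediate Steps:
d(-37)² = (22 - 1*(-37))² = (22 + 37)² = 59² = 3481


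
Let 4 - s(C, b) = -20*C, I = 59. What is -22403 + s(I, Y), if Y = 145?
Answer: -21219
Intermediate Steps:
s(C, b) = 4 + 20*C (s(C, b) = 4 - (-20)*C = 4 + 20*C)
-22403 + s(I, Y) = -22403 + (4 + 20*59) = -22403 + (4 + 1180) = -22403 + 1184 = -21219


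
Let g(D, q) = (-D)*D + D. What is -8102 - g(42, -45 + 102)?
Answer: -6380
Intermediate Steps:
g(D, q) = D - D² (g(D, q) = -D² + D = D - D²)
-8102 - g(42, -45 + 102) = -8102 - 42*(1 - 1*42) = -8102 - 42*(1 - 42) = -8102 - 42*(-41) = -8102 - 1*(-1722) = -8102 + 1722 = -6380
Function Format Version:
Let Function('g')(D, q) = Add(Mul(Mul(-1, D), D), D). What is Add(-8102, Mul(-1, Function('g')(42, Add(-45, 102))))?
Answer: -6380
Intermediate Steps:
Function('g')(D, q) = Add(D, Mul(-1, Pow(D, 2))) (Function('g')(D, q) = Add(Mul(-1, Pow(D, 2)), D) = Add(D, Mul(-1, Pow(D, 2))))
Add(-8102, Mul(-1, Function('g')(42, Add(-45, 102)))) = Add(-8102, Mul(-1, Mul(42, Add(1, Mul(-1, 42))))) = Add(-8102, Mul(-1, Mul(42, Add(1, -42)))) = Add(-8102, Mul(-1, Mul(42, -41))) = Add(-8102, Mul(-1, -1722)) = Add(-8102, 1722) = -6380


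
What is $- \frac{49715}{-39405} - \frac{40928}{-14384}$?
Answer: $\frac{29098355}{7085019} \approx 4.107$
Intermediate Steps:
$- \frac{49715}{-39405} - \frac{40928}{-14384} = \left(-49715\right) \left(- \frac{1}{39405}\right) - - \frac{2558}{899} = \frac{9943}{7881} + \frac{2558}{899} = \frac{29098355}{7085019}$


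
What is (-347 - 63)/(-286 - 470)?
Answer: 205/378 ≈ 0.54233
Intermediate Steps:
(-347 - 63)/(-286 - 470) = -410/(-756) = -410*(-1/756) = 205/378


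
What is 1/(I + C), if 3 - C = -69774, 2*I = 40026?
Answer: 1/89790 ≈ 1.1137e-5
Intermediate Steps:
I = 20013 (I = (1/2)*40026 = 20013)
C = 69777 (C = 3 - 1*(-69774) = 3 + 69774 = 69777)
1/(I + C) = 1/(20013 + 69777) = 1/89790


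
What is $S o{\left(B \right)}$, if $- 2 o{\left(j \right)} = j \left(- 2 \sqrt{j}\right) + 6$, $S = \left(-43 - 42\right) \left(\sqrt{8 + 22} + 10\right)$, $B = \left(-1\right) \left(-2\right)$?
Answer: $85 \left(3 - 2 \sqrt{2}\right) \left(10 + \sqrt{30}\right) \approx 225.72$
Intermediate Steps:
$B = 2$
$S = -850 - 85 \sqrt{30}$ ($S = - 85 \left(\sqrt{30} + 10\right) = - 85 \left(10 + \sqrt{30}\right) = -850 - 85 \sqrt{30} \approx -1315.6$)
$o{\left(j \right)} = -3 + j^{\frac{3}{2}}$ ($o{\left(j \right)} = - \frac{j \left(- 2 \sqrt{j}\right) + 6}{2} = - \frac{- 2 j^{\frac{3}{2}} + 6}{2} = - \frac{6 - 2 j^{\frac{3}{2}}}{2} = -3 + j^{\frac{3}{2}}$)
$S o{\left(B \right)} = \left(-850 - 85 \sqrt{30}\right) \left(-3 + 2^{\frac{3}{2}}\right) = \left(-850 - 85 \sqrt{30}\right) \left(-3 + 2 \sqrt{2}\right)$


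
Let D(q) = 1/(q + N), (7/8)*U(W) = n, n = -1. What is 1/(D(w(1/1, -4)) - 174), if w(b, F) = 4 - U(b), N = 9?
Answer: -99/17219 ≈ -0.0057495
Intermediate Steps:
U(W) = -8/7 (U(W) = (8/7)*(-1) = -8/7)
w(b, F) = 36/7 (w(b, F) = 4 - 1*(-8/7) = 4 + 8/7 = 36/7)
D(q) = 1/(9 + q) (D(q) = 1/(q + 9) = 1/(9 + q))
1/(D(w(1/1, -4)) - 174) = 1/(1/(9 + 36/7) - 174) = 1/(1/(99/7) - 174) = 1/(7/99 - 174) = 1/(-17219/99) = -99/17219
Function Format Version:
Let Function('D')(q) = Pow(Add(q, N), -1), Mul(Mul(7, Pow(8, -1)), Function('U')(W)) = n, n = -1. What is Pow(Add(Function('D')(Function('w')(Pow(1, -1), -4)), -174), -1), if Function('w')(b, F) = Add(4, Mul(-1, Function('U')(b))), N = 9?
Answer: Rational(-99, 17219) ≈ -0.0057495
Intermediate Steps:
Function('U')(W) = Rational(-8, 7) (Function('U')(W) = Mul(Rational(8, 7), -1) = Rational(-8, 7))
Function('w')(b, F) = Rational(36, 7) (Function('w')(b, F) = Add(4, Mul(-1, Rational(-8, 7))) = Add(4, Rational(8, 7)) = Rational(36, 7))
Function('D')(q) = Pow(Add(9, q), -1) (Function('D')(q) = Pow(Add(q, 9), -1) = Pow(Add(9, q), -1))
Pow(Add(Function('D')(Function('w')(Pow(1, -1), -4)), -174), -1) = Pow(Add(Pow(Add(9, Rational(36, 7)), -1), -174), -1) = Pow(Add(Pow(Rational(99, 7), -1), -174), -1) = Pow(Add(Rational(7, 99), -174), -1) = Pow(Rational(-17219, 99), -1) = Rational(-99, 17219)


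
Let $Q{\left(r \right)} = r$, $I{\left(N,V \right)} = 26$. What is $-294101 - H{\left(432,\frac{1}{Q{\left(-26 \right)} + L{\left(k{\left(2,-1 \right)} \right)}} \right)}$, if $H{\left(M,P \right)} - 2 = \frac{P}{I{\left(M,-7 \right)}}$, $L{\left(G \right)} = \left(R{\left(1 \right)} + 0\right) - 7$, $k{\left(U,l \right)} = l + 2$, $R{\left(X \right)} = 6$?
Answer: $- \frac{206460305}{702} \approx -2.941 \cdot 10^{5}$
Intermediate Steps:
$k{\left(U,l \right)} = 2 + l$
$L{\left(G \right)} = -1$ ($L{\left(G \right)} = \left(6 + 0\right) - 7 = 6 - 7 = -1$)
$H{\left(M,P \right)} = 2 + \frac{P}{26}$
$-294101 - H{\left(432,\frac{1}{Q{\left(-26 \right)} + L{\left(k{\left(2,-1 \right)} \right)}} \right)} = -294101 - \left(2 + \frac{1}{26 \left(-26 - 1\right)}\right) = -294101 - \left(2 + \frac{1}{26 \left(-27\right)}\right) = -294101 - \left(2 + \frac{1}{26} \left(- \frac{1}{27}\right)\right) = -294101 - \left(2 - \frac{1}{702}\right) = -294101 - \frac{1403}{702} = - \frac{206460305}{702}$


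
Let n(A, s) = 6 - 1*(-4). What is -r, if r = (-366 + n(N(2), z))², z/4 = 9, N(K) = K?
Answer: -126736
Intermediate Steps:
z = 36 (z = 4*9 = 36)
n(A, s) = 10 (n(A, s) = 6 + 4 = 10)
r = 126736 (r = (-366 + 10)² = (-356)² = 126736)
-r = -1*126736 = -126736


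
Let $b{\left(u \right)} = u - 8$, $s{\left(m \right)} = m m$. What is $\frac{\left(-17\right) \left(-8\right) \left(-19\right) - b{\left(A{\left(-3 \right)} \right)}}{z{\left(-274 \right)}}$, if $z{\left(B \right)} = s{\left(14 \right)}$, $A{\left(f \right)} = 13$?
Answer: $- \frac{2589}{196} \approx -13.209$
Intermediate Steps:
$s{\left(m \right)} = m^{2}$
$z{\left(B \right)} = 196$ ($z{\left(B \right)} = 14^{2} = 196$)
$b{\left(u \right)} = -8 + u$ ($b{\left(u \right)} = u - 8 = -8 + u$)
$\frac{\left(-17\right) \left(-8\right) \left(-19\right) - b{\left(A{\left(-3 \right)} \right)}}{z{\left(-274 \right)}} = \frac{\left(-17\right) \left(-8\right) \left(-19\right) - \left(-8 + 13\right)}{196} = \left(136 \left(-19\right) - 5\right) \frac{1}{196} = \left(-2584 - 5\right) \frac{1}{196} = \left(-2589\right) \frac{1}{196} = - \frac{2589}{196}$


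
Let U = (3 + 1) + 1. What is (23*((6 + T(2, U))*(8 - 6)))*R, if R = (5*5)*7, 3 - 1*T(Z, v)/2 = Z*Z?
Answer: 32200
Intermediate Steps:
U = 5 (U = 4 + 1 = 5)
T(Z, v) = 6 - 2*Z**2 (T(Z, v) = 6 - 2*Z*Z = 6 - 2*Z**2)
R = 175 (R = 25*7 = 175)
(23*((6 + T(2, U))*(8 - 6)))*R = (23*((6 + (6 - 2*2**2))*(8 - 6)))*175 = (23*((6 + (6 - 2*4))*2))*175 = (23*((6 + (6 - 8))*2))*175 = (23*((6 - 2)*2))*175 = (23*(4*2))*175 = (23*8)*175 = 184*175 = 32200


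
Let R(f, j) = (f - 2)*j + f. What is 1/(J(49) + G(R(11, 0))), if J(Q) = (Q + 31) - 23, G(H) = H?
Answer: 1/68 ≈ 0.014706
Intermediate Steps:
R(f, j) = f + j*(-2 + f) (R(f, j) = (-2 + f)*j + f = j*(-2 + f) + f = f + j*(-2 + f))
J(Q) = 8 + Q (J(Q) = (31 + Q) - 23 = 8 + Q)
1/(J(49) + G(R(11, 0))) = 1/((8 + 49) + (11 - 2*0 + 11*0)) = 1/(57 + (11 + 0 + 0)) = 1/(57 + 11) = 1/68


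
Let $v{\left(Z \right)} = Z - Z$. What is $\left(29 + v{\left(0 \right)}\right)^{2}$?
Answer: $841$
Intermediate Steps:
$v{\left(Z \right)} = 0$
$\left(29 + v{\left(0 \right)}\right)^{2} = \left(29 + 0\right)^{2} = 29^{2} = 841$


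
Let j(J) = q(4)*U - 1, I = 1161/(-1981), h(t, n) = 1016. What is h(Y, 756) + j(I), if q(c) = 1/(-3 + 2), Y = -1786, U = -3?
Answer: 1018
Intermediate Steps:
q(c) = -1 (q(c) = 1/(-1) = -1)
I = -1161/1981 (I = 1161*(-1/1981) = -1161/1981 ≈ -0.58607)
j(J) = 2 (j(J) = -1*(-3) - 1 = 3 - 1 = 2)
h(Y, 756) + j(I) = 1016 + 2 = 1018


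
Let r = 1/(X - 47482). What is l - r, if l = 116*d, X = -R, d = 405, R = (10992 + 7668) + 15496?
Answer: 3835353241/81638 ≈ 46980.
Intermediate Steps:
R = 34156 (R = 18660 + 15496 = 34156)
X = -34156 (X = -1*34156 = -34156)
l = 46980 (l = 116*405 = 46980)
r = -1/81638 (r = 1/(-34156 - 47482) = 1/(-81638) = -1/81638 ≈ -1.2249e-5)
l - r = 46980 - 1*(-1/81638) = 46980 + 1/81638 = 3835353241/81638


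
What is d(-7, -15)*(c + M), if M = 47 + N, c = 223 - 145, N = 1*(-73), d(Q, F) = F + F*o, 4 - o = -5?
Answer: -7800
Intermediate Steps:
o = 9 (o = 4 - 1*(-5) = 4 + 5 = 9)
d(Q, F) = 10*F (d(Q, F) = F + F*9 = F + 9*F = 10*F)
N = -73
c = 78
M = -26 (M = 47 - 73 = -26)
d(-7, -15)*(c + M) = (10*(-15))*(78 - 26) = -150*52 = -7800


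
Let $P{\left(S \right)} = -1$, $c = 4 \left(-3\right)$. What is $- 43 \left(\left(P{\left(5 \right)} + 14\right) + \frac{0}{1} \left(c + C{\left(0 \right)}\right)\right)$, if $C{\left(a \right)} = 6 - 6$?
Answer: $-559$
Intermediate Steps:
$c = -12$
$C{\left(a \right)} = 0$ ($C{\left(a \right)} = 6 - 6 = 0$)
$- 43 \left(\left(P{\left(5 \right)} + 14\right) + \frac{0}{1} \left(c + C{\left(0 \right)}\right)\right) = - 43 \left(\left(-1 + 14\right) + \frac{0}{1} \left(-12 + 0\right)\right) = - 43 \left(13 + 0 \cdot 1 \left(-12\right)\right) = - 43 \left(13 + 0 \left(-12\right)\right) = - 43 \left(13 + 0\right) = \left(-43\right) 13 = -559$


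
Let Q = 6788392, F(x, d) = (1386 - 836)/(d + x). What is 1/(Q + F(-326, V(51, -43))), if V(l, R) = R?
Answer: 369/2504916098 ≈ 1.4731e-7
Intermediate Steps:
F(x, d) = 550/(d + x)
1/(Q + F(-326, V(51, -43))) = 1/(6788392 + 550/(-43 - 326)) = 1/(6788392 + 550/(-369)) = 1/(6788392 + 550*(-1/369)) = 1/(6788392 - 550/369) = 1/(2504916098/369) = 369/2504916098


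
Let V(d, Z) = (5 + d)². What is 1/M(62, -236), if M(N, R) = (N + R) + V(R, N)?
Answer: 1/53187 ≈ 1.8802e-5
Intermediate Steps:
M(N, R) = N + R + (5 + R)² (M(N, R) = (N + R) + (5 + R)² = N + R + (5 + R)²)
1/M(62, -236) = 1/(62 - 236 + (5 - 236)²) = 1/(62 - 236 + (-231)²) = 1/(62 - 236 + 53361) = 1/53187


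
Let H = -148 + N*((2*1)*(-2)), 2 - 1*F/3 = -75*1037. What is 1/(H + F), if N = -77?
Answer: 1/233491 ≈ 4.2828e-6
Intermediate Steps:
F = 233331 (F = 6 - (-225)*1037 = 6 - 3*(-77775) = 6 + 233325 = 233331)
H = 160 (H = -148 - 77*2*1*(-2) = -148 - 154*(-2) = -148 - 77*(-4) = -148 + 308 = 160)
1/(H + F) = 1/(160 + 233331) = 1/233491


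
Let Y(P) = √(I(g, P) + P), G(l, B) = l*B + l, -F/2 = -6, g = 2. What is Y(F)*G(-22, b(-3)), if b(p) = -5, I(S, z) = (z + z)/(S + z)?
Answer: 352*√42/7 ≈ 325.89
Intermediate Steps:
F = 12 (F = -2*(-6) = 12)
I(S, z) = 2*z/(S + z) (I(S, z) = (2*z)/(S + z) = 2*z/(S + z))
G(l, B) = l + B*l (G(l, B) = B*l + l = l + B*l)
Y(P) = √(P + 2*P/(2 + P)) (Y(P) = √(2*P/(2 + P) + P) = √(P + 2*P/(2 + P)))
Y(F)*G(-22, b(-3)) = √(12*(4 + 12)/(2 + 12))*(-22*(1 - 5)) = √(12*16/14)*(-22*(-4)) = √(12*(1/14)*16)*88 = √(96/7)*88 = (4*√42/7)*88 = 352*√42/7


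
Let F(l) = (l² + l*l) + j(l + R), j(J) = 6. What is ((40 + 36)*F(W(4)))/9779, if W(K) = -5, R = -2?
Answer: 608/1397 ≈ 0.43522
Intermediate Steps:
F(l) = 6 + 2*l² (F(l) = (l² + l*l) + 6 = (l² + l²) + 6 = 2*l² + 6 = 6 + 2*l²)
((40 + 36)*F(W(4)))/9779 = ((40 + 36)*(6 + 2*(-5)²))/9779 = (76*(6 + 2*25))*(1/9779) = (76*(6 + 50))*(1/9779) = (76*56)*(1/9779) = 4256*(1/9779) = 608/1397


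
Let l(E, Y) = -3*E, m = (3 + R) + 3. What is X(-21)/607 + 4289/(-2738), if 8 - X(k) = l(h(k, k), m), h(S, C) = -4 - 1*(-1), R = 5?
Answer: -2606161/1661966 ≈ -1.5681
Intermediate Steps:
h(S, C) = -3 (h(S, C) = -4 + 1 = -3)
m = 11 (m = (3 + 5) + 3 = 8 + 3 = 11)
X(k) = -1 (X(k) = 8 - (-3)*(-3) = 8 - 1*9 = 8 - 9 = -1)
X(-21)/607 + 4289/(-2738) = -1/607 + 4289/(-2738) = -1*1/607 + 4289*(-1/2738) = -1/607 - 4289/2738 = -2606161/1661966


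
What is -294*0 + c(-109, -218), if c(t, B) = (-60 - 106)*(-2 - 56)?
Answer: 9628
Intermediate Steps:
c(t, B) = 9628 (c(t, B) = -166*(-58) = 9628)
-294*0 + c(-109, -218) = -294*0 + 9628 = 0 + 9628 = 9628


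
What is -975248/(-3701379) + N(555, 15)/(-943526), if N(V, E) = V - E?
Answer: 459086549894/1746173661177 ≈ 0.26291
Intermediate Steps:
-975248/(-3701379) + N(555, 15)/(-943526) = -975248/(-3701379) + (555 - 1*15)/(-943526) = -975248*(-1/3701379) + (555 - 15)*(-1/943526) = 975248/3701379 + 540*(-1/943526) = 975248/3701379 - 270/471763 = 459086549894/1746173661177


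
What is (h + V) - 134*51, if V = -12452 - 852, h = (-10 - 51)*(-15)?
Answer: -19223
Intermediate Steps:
h = 915 (h = -61*(-15) = 915)
V = -13304
(h + V) - 134*51 = (915 - 13304) - 134*51 = -12389 - 6834 = -19223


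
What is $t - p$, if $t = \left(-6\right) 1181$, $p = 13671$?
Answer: $-20757$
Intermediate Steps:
$t = -7086$
$t - p = -7086 - 13671 = -20757$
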